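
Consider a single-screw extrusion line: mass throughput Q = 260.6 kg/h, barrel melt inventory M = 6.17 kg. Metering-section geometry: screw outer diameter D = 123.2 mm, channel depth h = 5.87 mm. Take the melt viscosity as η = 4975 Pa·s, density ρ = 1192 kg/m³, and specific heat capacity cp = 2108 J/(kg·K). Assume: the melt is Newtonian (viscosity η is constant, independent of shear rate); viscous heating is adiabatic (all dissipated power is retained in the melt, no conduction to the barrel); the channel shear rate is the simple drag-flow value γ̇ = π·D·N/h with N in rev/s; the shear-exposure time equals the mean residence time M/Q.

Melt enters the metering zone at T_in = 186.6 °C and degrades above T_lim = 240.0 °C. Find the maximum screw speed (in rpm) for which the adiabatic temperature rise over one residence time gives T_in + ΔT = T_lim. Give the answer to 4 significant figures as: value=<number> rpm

Convert throughput: Q = 260.6 kg/h = 260.6/3600 = 0.0723889 kg/s
t_res = M / Q_s = 6.17 ÷ 0.0723889 = 85.2341 s
Geometry in SI: D = 123.2 mm → 0.1232 m, h = 5.87 mm → 0.00587 m
Allowable rise: ΔT_a = T_lim − T_in = 240.0 − 186.6 = 53.4 K
γ̇_max² = ΔT_a·ρ·cp/(η·t_res) = 53.4·1192·2108/(4975·85.2341) = 316.433 s⁻²
γ̇_max = sqrt(316.433) = 17.7886 s⁻¹
Solve γ̇ = πDN/h for N: N_max = γ̇_max·h/(π·D) = 17.7886 × 0.00587 / (π × 0.1232) = 0.269785 rev/s = 16.1871 rpm

value=16.19 rpm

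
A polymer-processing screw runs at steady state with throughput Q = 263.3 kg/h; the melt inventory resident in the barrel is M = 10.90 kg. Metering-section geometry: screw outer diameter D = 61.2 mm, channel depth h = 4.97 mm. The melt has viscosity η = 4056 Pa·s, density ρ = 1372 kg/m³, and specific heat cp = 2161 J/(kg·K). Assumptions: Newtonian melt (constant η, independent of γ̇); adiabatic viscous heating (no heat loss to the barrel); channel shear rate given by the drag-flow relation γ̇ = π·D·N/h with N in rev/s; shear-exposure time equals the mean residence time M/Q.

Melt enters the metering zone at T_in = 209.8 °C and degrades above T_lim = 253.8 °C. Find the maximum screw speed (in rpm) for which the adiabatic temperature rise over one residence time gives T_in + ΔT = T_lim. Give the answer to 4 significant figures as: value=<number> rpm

Convert throughput: Q = 263.3 kg/h = 263.3/3600 = 0.0731389 kg/s
Mean residence time: t_res = M/Q_s = 10.90 kg / 0.0731389 kg/s = 149.032 s
Convert to metres: D = 0.0612 m, h = 0.00497 m
Allowable rise: ΔT_a = T_lim − T_in = 253.8 − 209.8 = 44 K
γ̇_max² = ΔT_a·ρ·cp / (η·t_res) = [44 × 1372 × 2161] / [4056 × 149.032] = 215.817 s⁻²
Take the square root: γ̇_max = √(215.817) = 14.6907 s⁻¹
Solve γ̇ = πDN/h for N: N_max = γ̇_max·h/(π·D) = 14.6907 × 0.00497 / (π × 0.0612) = 0.37975 rev/s = 22.785 rpm

value=22.79 rpm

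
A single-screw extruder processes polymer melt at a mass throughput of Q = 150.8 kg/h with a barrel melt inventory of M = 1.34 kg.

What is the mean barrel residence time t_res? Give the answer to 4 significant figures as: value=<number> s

value=31.99 s

Throughput in SI: Q_s = 150.8 kg/h ÷ 3600 s/h = 0.0418889 kg/s
t_res = M / Q_s = 1.34 / 0.0418889 = 31.9894 s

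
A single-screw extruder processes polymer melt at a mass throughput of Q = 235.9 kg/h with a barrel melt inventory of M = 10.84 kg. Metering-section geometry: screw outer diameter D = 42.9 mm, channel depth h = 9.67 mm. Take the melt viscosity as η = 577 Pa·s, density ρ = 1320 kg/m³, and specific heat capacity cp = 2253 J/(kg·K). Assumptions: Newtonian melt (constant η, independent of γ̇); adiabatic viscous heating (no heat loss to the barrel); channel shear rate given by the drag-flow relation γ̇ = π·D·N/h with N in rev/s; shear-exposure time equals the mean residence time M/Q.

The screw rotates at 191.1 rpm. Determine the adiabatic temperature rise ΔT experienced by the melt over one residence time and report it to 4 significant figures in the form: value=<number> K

Throughput in SI: Q_s = 235.9 kg/h ÷ 3600 s/h = 0.0655278 kg/s
t_res = M / Q_s = 10.84 / 0.0655278 = 165.426 s
Convert to SI: D = 0.0429 m, h = 0.00967 m, N = 191.1/60 = 3.185 rev/s
γ̇ = π D N / h = (π)(0.0429)(3.185) / 0.00967 = 44.3905 s⁻¹
Adiabatic rise: ΔT = η γ̇² t_res / (ρ cp) = 577·(44.3905)²·165.426 / (1320·2253) = 63.2448 K

value=63.24 K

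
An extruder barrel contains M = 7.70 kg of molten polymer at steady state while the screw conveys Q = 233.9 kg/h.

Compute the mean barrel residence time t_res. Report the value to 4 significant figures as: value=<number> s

Convert throughput: Q = 233.9 kg/h = 233.9/3600 = 0.0649722 kg/s
t_res = M / Q_s = 7.70 ÷ 0.0649722 = 118.512 s

value=118.5 s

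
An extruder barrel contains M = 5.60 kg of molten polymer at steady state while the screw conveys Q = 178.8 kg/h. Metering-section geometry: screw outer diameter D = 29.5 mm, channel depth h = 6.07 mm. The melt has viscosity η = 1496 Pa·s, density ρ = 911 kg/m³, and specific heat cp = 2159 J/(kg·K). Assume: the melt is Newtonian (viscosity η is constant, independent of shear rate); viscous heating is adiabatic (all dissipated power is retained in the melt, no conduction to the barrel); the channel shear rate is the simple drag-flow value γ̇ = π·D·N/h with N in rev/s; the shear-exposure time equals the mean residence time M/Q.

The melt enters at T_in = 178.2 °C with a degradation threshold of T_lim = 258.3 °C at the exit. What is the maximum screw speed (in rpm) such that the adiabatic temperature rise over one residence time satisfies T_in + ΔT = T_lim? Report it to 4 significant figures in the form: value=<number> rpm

value=120.1 rpm

Q_s = Q / 3600 = 178.8 / 3600 = 0.0496667 kg/s
t_res = M / Q_s = 5.60 / 0.0496667 = 112.752 s
Geometry in SI: D = 29.5 mm → 0.0295 m, h = 6.07 mm → 0.00607 m
ΔT_a = T_lim − T_in = 258.3 − 178.2 = 80.1 K
γ̇_max² = ΔT_a·ρ·cp/(η·t_res) = 80.1·911·2159/(1496·112.752) = 934.004 s⁻²
γ̇_max = √934.004 = 30.5615 s⁻¹
Solve γ̇ = πDN/h for N: N_max = γ̇_max·h/(π·D) = 30.5615 × 0.00607 / (π × 0.0295) = 2.00166 rev/s = 120.1 rpm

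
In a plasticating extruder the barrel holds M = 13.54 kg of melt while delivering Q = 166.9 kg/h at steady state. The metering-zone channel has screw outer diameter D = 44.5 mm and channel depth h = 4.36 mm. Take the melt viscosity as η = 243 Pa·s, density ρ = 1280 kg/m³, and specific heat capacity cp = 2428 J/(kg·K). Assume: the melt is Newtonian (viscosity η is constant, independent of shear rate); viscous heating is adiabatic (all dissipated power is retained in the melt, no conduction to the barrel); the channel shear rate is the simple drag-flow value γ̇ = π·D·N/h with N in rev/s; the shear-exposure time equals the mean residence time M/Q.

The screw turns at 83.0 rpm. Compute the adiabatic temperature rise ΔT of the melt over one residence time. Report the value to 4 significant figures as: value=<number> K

Throughput in SI: Q_s = 166.9 kg/h ÷ 3600 s/h = 0.0463611 kg/s
t_res = M / Q_s = 13.54 ÷ 0.0463611 = 292.055 s
D = 44.5 mm = 0.0445 m;  h = 4.36 mm = 0.00436 m;  N = 83.0 rpm / 60 = 1.38333 rev/s
Shear rate: γ̇ = πDN/h = π·0.0445·1.38333/0.00436 = 44.3558 s⁻¹
Adiabatic rise: ΔT = η γ̇² t_res / (ρ cp) = 243·(44.3558)²·292.055 / (1280·2428) = 44.9276 K

value=44.93 K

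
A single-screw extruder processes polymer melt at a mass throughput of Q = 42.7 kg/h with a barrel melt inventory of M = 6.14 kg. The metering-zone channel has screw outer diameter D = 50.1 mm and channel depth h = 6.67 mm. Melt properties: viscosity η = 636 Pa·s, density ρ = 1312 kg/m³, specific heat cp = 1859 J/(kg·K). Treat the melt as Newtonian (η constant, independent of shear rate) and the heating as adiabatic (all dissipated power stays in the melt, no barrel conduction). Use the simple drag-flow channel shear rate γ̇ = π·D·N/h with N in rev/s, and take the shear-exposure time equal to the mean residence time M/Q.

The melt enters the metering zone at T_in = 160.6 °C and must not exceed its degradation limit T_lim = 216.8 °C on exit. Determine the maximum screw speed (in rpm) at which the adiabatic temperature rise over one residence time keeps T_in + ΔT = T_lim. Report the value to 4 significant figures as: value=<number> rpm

value=51.88 rpm

Q_s = Q / 3600 = 42.7 / 3600 = 0.0118611 kg/s
t_res = M / Q_s = 6.14 / 0.0118611 = 517.658 s
Geometry in SI: D = 50.1 mm → 0.0501 m, h = 6.67 mm → 0.00667 m
ΔT_a = T_lim − T_in = 216.8 − 160.6 = 56.2 K
γ̇_max² = ΔT_a·ρ·cp / (η·t_res) = [56.2 × 1312 × 1859] / [636 × 517.658] = 416.341 s⁻²
γ̇_max = √416.341 = 20.4044 s⁻¹
N_max = γ̇_max h / (πD) = 20.4044·0.00667/(π·0.0501) = 0.864695 rev/s → ×60 = 51.8817 rpm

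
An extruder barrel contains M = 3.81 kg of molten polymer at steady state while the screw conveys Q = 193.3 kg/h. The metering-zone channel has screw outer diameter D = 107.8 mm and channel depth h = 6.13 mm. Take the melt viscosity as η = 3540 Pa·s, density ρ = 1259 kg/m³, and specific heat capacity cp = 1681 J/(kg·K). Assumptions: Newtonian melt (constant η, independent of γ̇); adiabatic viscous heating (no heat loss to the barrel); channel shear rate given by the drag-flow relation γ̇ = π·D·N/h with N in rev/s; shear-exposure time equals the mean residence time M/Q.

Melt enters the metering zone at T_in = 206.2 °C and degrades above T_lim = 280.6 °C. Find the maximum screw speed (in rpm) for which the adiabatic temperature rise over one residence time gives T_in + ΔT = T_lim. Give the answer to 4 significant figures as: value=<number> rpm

value=27.19 rpm

Q_s = Q / 3600 = 193.3 / 3600 = 0.0536944 kg/s
Mean residence time: t_res = M/Q_s = 3.81 kg / 0.0536944 kg/s = 70.9571 s
Geometry in SI: D = 107.8 mm → 0.1078 m, h = 6.13 mm → 0.00613 m
ΔT_a = T_lim − T_in = 280.6 − 206.2 = 74.4 K
Invert ΔT = ηγ̇²t_res/(ρcp) for γ̇: γ̇_max² = ΔT_a ρ cp / (η t_res) = 74.4·1259·1681 / (3540·70.9571) = 626.856 s⁻²
γ̇_max = √626.856 = 25.0371 s⁻¹
N_max = γ̇_max·h / (π·D) = 25.0371 · 0.00613 / (π · 0.1078) = 0.453185 rev/s = 27.1911 rpm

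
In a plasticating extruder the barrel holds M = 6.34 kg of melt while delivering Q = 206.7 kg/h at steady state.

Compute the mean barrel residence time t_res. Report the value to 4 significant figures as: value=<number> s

value=110.4 s

Throughput in SI: Q_s = 206.7 kg/h ÷ 3600 s/h = 0.0574167 kg/s
t_res = M / Q_s = 6.34 ÷ 0.0574167 = 110.421 s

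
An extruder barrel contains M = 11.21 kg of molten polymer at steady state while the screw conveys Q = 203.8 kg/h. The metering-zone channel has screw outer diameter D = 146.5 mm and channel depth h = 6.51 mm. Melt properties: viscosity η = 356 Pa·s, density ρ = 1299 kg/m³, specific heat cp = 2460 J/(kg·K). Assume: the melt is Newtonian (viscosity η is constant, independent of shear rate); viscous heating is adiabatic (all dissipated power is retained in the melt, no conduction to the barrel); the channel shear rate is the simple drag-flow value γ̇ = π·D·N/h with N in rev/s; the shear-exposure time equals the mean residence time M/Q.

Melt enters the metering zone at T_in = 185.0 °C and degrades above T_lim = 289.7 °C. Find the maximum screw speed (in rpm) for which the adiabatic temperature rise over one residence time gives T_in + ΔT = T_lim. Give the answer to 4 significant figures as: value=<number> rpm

Convert throughput: Q = 203.8 kg/h = 203.8/3600 = 0.0566111 kg/s
t_res = M / Q_s = 11.21 / 0.0566111 = 198.018 s
Convert to metres: D = 0.1465 m, h = 0.00651 m
ΔT_a = T_lim − T_in = 289.7 °C − 185.0 °C = 104.7 K
Invert ΔT = ηγ̇²t_res/(ρcp) for γ̇: γ̇_max² = ΔT_a ρ cp / (η t_res) = 104.7·1299·2460 / (356·198.018) = 4746.1 s⁻²
Take the square root: γ̇_max = √(4746.1) = 68.892 s⁻¹
Solve γ̇ = πDN/h for N: N_max = γ̇_max·h/(π·D) = 68.892 × 0.00651 / (π × 0.1465) = 0.974455 rev/s = 58.4673 rpm

value=58.47 rpm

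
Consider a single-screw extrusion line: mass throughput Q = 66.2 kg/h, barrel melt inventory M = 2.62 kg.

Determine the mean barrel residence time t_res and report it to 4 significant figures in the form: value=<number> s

value=142.5 s

Throughput in SI: Q_s = 66.2 kg/h ÷ 3600 s/h = 0.0183889 kg/s
t_res = M / Q_s = 2.62 ÷ 0.0183889 = 142.477 s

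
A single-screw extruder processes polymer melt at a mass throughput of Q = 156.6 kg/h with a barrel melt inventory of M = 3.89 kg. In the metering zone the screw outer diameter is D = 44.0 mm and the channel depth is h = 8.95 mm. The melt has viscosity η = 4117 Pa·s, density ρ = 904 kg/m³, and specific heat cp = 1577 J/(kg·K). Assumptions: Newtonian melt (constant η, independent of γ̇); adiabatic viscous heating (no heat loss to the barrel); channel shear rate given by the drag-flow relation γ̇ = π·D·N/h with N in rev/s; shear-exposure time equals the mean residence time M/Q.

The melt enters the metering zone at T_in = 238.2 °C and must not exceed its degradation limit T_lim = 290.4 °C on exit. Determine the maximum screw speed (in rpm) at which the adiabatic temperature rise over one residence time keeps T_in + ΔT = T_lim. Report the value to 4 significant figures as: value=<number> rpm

value=55.23 rpm

Convert throughput: Q = 156.6 kg/h = 156.6/3600 = 0.0435 kg/s
t_res = M / Q_s = 3.89 ÷ 0.0435 = 89.4253 s
Convert to metres: D = 0.044 m, h = 0.00895 m
ΔT_a = T_lim − T_in = 290.4 − 238.2 = 52.2 K
Invert ΔT = ηγ̇²t_res/(ρcp) for γ̇: γ̇_max² = ΔT_a ρ cp / (η t_res) = 52.2·904·1577 / (4117·89.4253) = 202.129 s⁻²
γ̇_max = sqrt(202.129) = 14.2172 s⁻¹
N_max = γ̇_max·h / (π·D) = 14.2172 · 0.00895 / (π · 0.044) = 0.920524 rev/s = 55.2314 rpm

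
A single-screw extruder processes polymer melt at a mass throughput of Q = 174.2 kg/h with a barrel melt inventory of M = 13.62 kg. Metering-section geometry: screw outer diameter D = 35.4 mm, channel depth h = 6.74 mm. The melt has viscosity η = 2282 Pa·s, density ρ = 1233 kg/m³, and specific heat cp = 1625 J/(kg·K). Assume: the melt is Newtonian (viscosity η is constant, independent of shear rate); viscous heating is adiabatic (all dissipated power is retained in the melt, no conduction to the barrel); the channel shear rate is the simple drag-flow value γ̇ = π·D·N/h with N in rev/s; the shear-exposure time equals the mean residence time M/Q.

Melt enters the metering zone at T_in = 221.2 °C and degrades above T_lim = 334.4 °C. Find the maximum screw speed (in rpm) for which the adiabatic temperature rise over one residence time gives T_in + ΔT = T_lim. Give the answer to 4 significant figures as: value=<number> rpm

value=68.33 rpm

Q_s = Q / 3600 = 174.2 / 3600 = 0.0483889 kg/s
t_res = M / Q_s = 13.62 ÷ 0.0483889 = 281.47 s
Convert to metres: D = 0.0354 m, h = 0.00674 m
ΔT_a = T_lim − T_in = 334.4 − 221.2 = 113.2 K
γ̇_max² = ΔT_a·ρ·cp / (η·t_res) = [113.2 × 1233 × 1625] / [2282 × 281.47] = 353.115 s⁻²
Take the square root: γ̇_max = √(353.115) = 18.7913 s⁻¹
N_max = γ̇_max·h / (π·D) = 18.7913 · 0.00674 / (π · 0.0354) = 1.13885 rev/s = 68.3307 rpm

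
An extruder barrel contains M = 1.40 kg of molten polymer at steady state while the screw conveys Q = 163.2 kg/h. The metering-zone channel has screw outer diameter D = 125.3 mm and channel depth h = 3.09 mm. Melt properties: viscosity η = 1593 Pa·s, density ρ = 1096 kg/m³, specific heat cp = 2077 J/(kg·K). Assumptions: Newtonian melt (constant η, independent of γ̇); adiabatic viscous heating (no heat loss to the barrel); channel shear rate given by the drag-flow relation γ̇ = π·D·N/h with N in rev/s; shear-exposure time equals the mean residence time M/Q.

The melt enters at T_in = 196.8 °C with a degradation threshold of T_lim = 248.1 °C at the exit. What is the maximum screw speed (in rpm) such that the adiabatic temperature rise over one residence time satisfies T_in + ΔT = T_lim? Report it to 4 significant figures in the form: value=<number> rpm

Throughput in SI: Q_s = 163.2 kg/h ÷ 3600 s/h = 0.0453333 kg/s
t_res = M / Q_s = 1.40 ÷ 0.0453333 = 30.8824 s
Convert to metres: D = 0.1253 m, h = 0.00309 m
Allowable rise: ΔT_a = T_lim − T_in = 248.1 − 196.8 = 51.3 K
γ̇_max² = ΔT_a·ρ·cp / (η·t_res) = [51.3 × 1096 × 2077] / [1593 × 30.8824] = 2373.77 s⁻²
γ̇_max = √2373.77 = 48.7213 s⁻¹
N_max = γ̇_max h / (πD) = 48.7213·0.00309/(π·0.1253) = 0.382452 rev/s → ×60 = 22.9471 rpm

value=22.95 rpm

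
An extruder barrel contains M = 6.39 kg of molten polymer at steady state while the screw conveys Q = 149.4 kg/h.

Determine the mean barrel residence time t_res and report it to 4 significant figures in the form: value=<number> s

Throughput in SI: Q_s = 149.4 kg/h ÷ 3600 s/h = 0.0415 kg/s
t_res = M / Q_s = 6.39 / 0.0415 = 153.976 s

value=154.0 s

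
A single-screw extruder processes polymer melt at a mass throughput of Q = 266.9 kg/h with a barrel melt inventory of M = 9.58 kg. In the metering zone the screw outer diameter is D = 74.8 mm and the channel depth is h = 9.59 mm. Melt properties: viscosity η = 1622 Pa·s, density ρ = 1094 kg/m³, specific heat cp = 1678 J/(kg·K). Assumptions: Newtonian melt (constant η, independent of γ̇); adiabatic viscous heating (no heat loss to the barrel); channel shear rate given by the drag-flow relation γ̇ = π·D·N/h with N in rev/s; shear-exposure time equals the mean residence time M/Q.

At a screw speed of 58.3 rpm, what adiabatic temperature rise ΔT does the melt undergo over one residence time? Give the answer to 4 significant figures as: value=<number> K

Convert throughput: Q = 266.9 kg/h = 266.9/3600 = 0.0741389 kg/s
Mean residence time: t_res = M/Q_s = 9.58 kg / 0.0741389 kg/s = 129.217 s
Geometry in metres: D = 74.8 mm → 0.0748 m, h = 9.59 mm → 0.00959 m; screw speed N = 58.3 rpm = 0.971667 rev/s
γ̇ = π·D·N / h = π · 0.0748 · 0.971667 / 0.00959 = 23.8095 s⁻¹
Adiabatic rise: ΔT = η γ̇² t_res / (ρ cp) = 1622·(23.8095)²·129.217 / (1094·1678) = 64.7234 K

value=64.72 K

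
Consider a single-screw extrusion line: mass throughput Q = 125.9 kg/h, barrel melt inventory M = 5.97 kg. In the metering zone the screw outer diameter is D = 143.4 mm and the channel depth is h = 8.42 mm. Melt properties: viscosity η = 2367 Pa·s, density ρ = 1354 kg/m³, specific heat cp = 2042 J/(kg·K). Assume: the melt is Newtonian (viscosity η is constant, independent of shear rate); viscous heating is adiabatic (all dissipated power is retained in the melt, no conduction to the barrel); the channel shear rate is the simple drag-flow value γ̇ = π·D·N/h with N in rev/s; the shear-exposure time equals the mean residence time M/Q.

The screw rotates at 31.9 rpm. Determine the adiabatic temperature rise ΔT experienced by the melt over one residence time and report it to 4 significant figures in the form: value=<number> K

Convert throughput: Q = 125.9 kg/h = 125.9/3600 = 0.0349722 kg/s
t_res = M / Q_s = 5.97 / 0.0349722 = 170.707 s
D = 143.4 mm = 0.1434 m;  h = 8.42 mm = 0.00842 m;  N = 31.9 rpm / 60 = 0.531667 rev/s
Shear rate: γ̇ = πDN/h = π·0.1434·0.531667/0.00842 = 28.4463 s⁻¹
Adiabatic rise: ΔT = η γ̇² t_res / (ρ cp) = 2367·(28.4463)²·170.707 / (1354·2042) = 118.257 K

value=118.3 K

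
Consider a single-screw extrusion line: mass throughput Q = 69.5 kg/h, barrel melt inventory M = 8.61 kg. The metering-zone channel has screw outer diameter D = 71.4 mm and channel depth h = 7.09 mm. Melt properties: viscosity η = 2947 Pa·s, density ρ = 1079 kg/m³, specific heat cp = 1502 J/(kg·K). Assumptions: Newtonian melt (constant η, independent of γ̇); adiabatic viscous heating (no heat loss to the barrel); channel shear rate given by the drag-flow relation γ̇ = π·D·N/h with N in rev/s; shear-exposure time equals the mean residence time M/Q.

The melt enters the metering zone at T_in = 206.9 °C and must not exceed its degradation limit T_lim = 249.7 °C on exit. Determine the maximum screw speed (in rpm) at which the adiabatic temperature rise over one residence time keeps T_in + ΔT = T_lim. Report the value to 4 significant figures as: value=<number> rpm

Convert throughput: Q = 69.5 kg/h = 69.5/3600 = 0.0193056 kg/s
Mean residence time: t_res = M/Q_s = 8.61 kg / 0.0193056 kg/s = 445.986 s
D = 71.4 mm = 0.0714 m;  h = 7.09 mm = 0.00709 m
Allowable rise: ΔT_a = T_lim − T_in = 249.7 − 206.9 = 42.8 K
γ̇_max² = ΔT_a·ρ·cp / (η·t_res) = [42.8 × 1079 × 1502] / [2947 × 445.986] = 52.7757 s⁻²
γ̇_max = sqrt(52.7757) = 7.26469 s⁻¹
N_max = γ̇_max h / (πD) = 7.26469·0.00709/(π·0.0714) = 0.229623 rev/s → ×60 = 13.7774 rpm

value=13.78 rpm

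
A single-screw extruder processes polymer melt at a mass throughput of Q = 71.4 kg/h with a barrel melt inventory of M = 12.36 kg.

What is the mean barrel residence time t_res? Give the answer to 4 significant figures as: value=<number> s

value=623.2 s

Throughput in SI: Q_s = 71.4 kg/h ÷ 3600 s/h = 0.0198333 kg/s
t_res = M / Q_s = 12.36 / 0.0198333 = 623.193 s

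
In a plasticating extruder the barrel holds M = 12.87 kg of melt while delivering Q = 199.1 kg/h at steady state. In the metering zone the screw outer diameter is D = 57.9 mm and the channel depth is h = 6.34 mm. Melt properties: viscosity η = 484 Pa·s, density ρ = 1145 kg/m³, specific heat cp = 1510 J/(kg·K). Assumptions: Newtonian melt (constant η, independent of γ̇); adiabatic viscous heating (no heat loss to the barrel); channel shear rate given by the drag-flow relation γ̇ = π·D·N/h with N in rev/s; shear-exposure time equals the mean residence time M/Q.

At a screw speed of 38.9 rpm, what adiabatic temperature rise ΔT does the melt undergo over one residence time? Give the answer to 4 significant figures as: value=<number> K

value=22.54 K

Q_s = Q / 3600 = 199.1 / 3600 = 0.0553056 kg/s
t_res = M / Q_s = 12.87 / 0.0553056 = 232.707 s
D = 57.9 mm = 0.0579 m;  h = 6.34 mm = 0.00634 m;  N = 38.9 rpm / 60 = 0.648333 rev/s
γ̇ = π D N / h = (π)(0.0579)(0.648333) / 0.00634 = 18.6011 s⁻¹
ΔT = η·γ̇²·t_res/(ρ·cp) = [484 × 18.6011² × 232.707] / [1145 × 1510] = 22.5397 K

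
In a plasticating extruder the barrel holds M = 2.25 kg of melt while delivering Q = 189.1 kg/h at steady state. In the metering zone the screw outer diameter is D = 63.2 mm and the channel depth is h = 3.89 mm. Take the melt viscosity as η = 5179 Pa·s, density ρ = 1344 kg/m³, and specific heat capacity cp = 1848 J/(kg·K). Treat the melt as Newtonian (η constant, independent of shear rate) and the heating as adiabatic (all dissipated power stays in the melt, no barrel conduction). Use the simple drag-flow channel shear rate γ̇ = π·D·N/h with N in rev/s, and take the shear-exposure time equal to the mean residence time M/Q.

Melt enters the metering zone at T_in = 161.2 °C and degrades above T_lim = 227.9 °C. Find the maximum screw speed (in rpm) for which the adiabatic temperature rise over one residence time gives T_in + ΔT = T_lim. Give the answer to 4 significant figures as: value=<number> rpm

Convert throughput: Q = 189.1 kg/h = 189.1/3600 = 0.0525278 kg/s
t_res = M / Q_s = 2.25 ÷ 0.0525278 = 42.8345 s
Convert to metres: D = 0.0632 m, h = 0.00389 m
ΔT_a = T_lim − T_in = 227.9 − 161.2 = 66.7 K
γ̇_max² = ΔT_a·ρ·cp / (η·t_res) = [66.7 × 1344 × 1848] / [5179 × 42.8345] = 746.771 s⁻²
γ̇_max = √746.771 = 27.3271 s⁻¹
Solve γ̇ = πDN/h for N: N_max = γ̇_max·h/(π·D) = 27.3271 × 0.00389 / (π × 0.0632) = 0.535398 rev/s = 32.1239 rpm

value=32.12 rpm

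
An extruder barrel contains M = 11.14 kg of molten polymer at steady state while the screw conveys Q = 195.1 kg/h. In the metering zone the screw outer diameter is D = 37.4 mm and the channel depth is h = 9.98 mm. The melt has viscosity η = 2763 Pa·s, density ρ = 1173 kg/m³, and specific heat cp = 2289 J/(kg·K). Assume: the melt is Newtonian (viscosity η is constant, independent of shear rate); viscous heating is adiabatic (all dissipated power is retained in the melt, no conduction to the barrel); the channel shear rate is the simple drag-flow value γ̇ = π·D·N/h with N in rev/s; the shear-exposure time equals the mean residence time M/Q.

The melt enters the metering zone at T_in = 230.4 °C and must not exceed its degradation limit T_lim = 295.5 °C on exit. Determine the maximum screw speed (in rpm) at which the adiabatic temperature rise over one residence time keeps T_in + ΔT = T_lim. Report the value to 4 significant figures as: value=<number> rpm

value=89.41 rpm

Throughput in SI: Q_s = 195.1 kg/h ÷ 3600 s/h = 0.0541944 kg/s
t_res = M / Q_s = 11.14 / 0.0541944 = 205.556 s
Geometry in SI: D = 37.4 mm → 0.0374 m, h = 9.98 mm → 0.00998 m
Allowable rise: ΔT_a = T_lim − T_in = 295.5 − 230.4 = 65.1 K
γ̇_max² = ΔT_a·ρ·cp / (η·t_res) = [65.1 × 1173 × 2289] / [2763 × 205.556] = 307.761 s⁻²
γ̇_max = √307.761 = 17.5431 s⁻¹
N_max = γ̇_max h / (πD) = 17.5431·0.00998/(π·0.0374) = 1.4901 rev/s → ×60 = 89.4061 rpm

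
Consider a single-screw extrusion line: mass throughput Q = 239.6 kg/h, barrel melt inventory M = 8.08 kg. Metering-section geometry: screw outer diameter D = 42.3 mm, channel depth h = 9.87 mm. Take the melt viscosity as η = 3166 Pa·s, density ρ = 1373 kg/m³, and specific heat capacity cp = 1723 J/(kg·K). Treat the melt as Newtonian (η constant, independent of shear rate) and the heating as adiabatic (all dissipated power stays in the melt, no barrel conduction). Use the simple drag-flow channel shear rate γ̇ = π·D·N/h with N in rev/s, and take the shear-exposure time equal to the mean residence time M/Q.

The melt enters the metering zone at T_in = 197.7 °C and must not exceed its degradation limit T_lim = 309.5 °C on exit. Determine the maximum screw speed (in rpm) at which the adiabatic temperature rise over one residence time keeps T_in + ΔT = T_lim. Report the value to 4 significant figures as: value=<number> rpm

Convert throughput: Q = 239.6 kg/h = 239.6/3600 = 0.0665556 kg/s
t_res = M / Q_s = 8.08 ÷ 0.0665556 = 121.402 s
D = 42.3 mm = 0.0423 m;  h = 9.87 mm = 0.00987 m
ΔT_a = T_lim − T_in = 309.5 − 197.7 = 111.8 K
γ̇_max² = ΔT_a·ρ·cp/(η·t_res) = 111.8·1373·1723/(3166·121.402) = 688.113 s⁻²
γ̇_max = √688.113 = 26.2319 s⁻¹
N_max = γ̇_max h / (πD) = 26.2319·0.00987/(π·0.0423) = 1.9483 rev/s → ×60 = 116.898 rpm

value=116.9 rpm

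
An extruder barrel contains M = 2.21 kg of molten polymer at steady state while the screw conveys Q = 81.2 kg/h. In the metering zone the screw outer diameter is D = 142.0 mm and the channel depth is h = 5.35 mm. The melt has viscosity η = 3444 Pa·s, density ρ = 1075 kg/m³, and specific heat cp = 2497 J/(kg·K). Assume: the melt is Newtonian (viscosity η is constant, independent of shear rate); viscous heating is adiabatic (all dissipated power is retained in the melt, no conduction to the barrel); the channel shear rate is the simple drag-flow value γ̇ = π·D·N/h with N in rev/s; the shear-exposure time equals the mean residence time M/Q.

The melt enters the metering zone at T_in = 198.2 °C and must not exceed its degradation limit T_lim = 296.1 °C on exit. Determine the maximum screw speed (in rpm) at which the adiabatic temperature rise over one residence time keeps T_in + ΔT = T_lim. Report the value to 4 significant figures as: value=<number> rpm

Q_s = Q / 3600 = 81.2 / 3600 = 0.0225556 kg/s
Mean residence time: t_res = M/Q_s = 2.21 kg / 0.0225556 kg/s = 97.9803 s
Geometry in SI: D = 142.0 mm → 0.142 m, h = 5.35 mm → 0.00535 m
ΔT_a = T_lim − T_in = 296.1 °C − 198.2 °C = 97.9 K
Invert ΔT = ηγ̇²t_res/(ρcp) for γ̇: γ̇_max² = ΔT_a ρ cp / (η t_res) = 97.9·1075·2497 / (3444·97.9803) = 778.767 s⁻²
γ̇_max = √778.767 = 27.9064 s⁻¹
Solve γ̇ = πDN/h for N: N_max = γ̇_max·h/(π·D) = 27.9064 × 0.00535 / (π × 0.142) = 0.334672 rev/s = 20.0803 rpm

value=20.08 rpm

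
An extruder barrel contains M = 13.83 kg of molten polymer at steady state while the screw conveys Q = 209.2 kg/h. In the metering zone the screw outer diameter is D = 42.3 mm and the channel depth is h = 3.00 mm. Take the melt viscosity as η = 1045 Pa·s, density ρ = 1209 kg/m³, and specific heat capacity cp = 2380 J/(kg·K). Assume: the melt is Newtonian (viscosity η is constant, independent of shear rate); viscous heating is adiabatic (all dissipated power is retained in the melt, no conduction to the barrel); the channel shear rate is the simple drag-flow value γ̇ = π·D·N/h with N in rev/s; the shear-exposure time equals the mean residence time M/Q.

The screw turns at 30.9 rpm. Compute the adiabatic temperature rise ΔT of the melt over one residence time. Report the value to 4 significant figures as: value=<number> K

Q_s = Q / 3600 = 209.2 / 3600 = 0.0581111 kg/s
t_res = M / Q_s = 13.83 / 0.0581111 = 237.992 s
Convert to SI: D = 0.0423 m, h = 0.003 m, N = 30.9/60 = 0.515 rev/s
Shear rate: γ̇ = πDN/h = π·0.0423·0.515/0.003 = 22.8127 s⁻¹
ΔT = η·γ̇²·t_res/(ρ·cp) = [1045 × 22.8127² × 237.992] / [1209 × 2380] = 44.9809 K

value=44.98 K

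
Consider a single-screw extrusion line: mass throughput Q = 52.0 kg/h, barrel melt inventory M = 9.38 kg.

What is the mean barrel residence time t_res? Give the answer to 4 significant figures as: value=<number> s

value=649.4 s

Q_s = Q / 3600 = 52.0 / 3600 = 0.0144444 kg/s
Mean residence time: t_res = M/Q_s = 9.38 kg / 0.0144444 kg/s = 649.385 s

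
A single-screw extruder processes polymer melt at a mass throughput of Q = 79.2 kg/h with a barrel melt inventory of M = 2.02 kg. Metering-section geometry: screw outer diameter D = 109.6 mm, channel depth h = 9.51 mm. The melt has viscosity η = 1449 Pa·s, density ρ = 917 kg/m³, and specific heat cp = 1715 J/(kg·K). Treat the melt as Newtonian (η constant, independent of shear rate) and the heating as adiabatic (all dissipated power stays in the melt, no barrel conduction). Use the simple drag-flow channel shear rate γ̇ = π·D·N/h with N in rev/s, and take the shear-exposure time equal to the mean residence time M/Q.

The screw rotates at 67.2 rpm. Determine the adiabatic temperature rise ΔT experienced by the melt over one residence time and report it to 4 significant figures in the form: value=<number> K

value=139.1 K

Convert throughput: Q = 79.2 kg/h = 79.2/3600 = 0.022 kg/s
t_res = M / Q_s = 2.02 ÷ 0.022 = 91.8182 s
Convert to SI: D = 0.1096 m, h = 0.00951 m, N = 67.2/60 = 1.12 rev/s
Shear rate: γ̇ = πDN/h = π·0.1096·1.12/0.00951 = 40.5507 s⁻¹
ΔT = η·γ̇²·t_res/(ρ·cp) = [1449 × 40.5507² × 91.8182] / [917 × 1715] = 139.11 K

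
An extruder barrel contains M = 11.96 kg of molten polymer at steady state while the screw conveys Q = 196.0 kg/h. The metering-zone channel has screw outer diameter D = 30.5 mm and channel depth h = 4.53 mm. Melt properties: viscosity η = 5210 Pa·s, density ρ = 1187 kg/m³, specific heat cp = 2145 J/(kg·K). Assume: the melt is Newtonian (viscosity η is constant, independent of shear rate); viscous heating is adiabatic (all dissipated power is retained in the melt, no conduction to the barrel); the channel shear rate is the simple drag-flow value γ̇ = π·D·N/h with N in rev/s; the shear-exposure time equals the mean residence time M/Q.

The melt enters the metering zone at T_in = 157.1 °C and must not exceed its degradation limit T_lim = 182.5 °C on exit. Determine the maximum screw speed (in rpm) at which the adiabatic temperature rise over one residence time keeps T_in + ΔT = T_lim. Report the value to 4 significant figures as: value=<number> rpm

Convert throughput: Q = 196.0 kg/h = 196.0/3600 = 0.0544444 kg/s
t_res = M / Q_s = 11.96 ÷ 0.0544444 = 219.673 s
Geometry in SI: D = 30.5 mm → 0.0305 m, h = 4.53 mm → 0.00453 m
ΔT_a = T_lim − T_in = 182.5 − 157.1 = 25.4 K
γ̇_max² = ΔT_a·ρ·cp / (η·t_res) = [25.4 × 1187 × 2145] / [5210 × 219.673] = 56.5062 s⁻²
Take the square root: γ̇_max = √(56.5062) = 7.51706 s⁻¹
N_max = γ̇_max·h / (π·D) = 7.51706 · 0.00453 / (π · 0.0305) = 0.355383 rev/s = 21.323 rpm

value=21.32 rpm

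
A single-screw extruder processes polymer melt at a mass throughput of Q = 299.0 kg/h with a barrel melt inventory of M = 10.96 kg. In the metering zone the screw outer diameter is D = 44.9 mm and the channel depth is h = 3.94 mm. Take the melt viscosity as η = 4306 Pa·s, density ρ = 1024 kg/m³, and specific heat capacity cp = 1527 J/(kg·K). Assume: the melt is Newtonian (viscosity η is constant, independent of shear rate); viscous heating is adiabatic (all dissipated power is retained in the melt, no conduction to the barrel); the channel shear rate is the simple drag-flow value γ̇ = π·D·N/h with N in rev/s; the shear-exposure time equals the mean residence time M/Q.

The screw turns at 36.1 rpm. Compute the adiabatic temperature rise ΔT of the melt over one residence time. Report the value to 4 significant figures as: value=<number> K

Throughput in SI: Q_s = 299.0 kg/h ÷ 3600 s/h = 0.0830556 kg/s
t_res = M / Q_s = 10.96 / 0.0830556 = 131.96 s
Geometry in metres: D = 44.9 mm → 0.0449 m, h = 3.94 mm → 0.00394 m; screw speed N = 36.1 rpm = 0.601667 rev/s
Shear rate: γ̇ = πDN/h = π·0.0449·0.601667/0.00394 = 21.5405 s⁻¹
ΔT = η·γ̇²·t_res / (ρ·cp) = 4306 · (21.5405)² · 131.96 / (1024 · 1527) = 168.612 K

value=168.6 K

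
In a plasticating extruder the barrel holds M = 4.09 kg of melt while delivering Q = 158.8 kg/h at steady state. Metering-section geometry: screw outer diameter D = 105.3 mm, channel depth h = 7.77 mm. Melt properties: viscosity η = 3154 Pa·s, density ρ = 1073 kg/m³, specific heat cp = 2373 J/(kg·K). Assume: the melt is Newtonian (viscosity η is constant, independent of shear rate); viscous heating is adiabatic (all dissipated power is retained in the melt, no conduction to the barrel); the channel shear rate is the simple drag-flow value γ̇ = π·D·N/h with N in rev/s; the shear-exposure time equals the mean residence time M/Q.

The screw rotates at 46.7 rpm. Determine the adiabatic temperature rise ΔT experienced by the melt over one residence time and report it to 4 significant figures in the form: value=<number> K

Throughput in SI: Q_s = 158.8 kg/h ÷ 3600 s/h = 0.0441111 kg/s
t_res = M / Q_s = 4.09 ÷ 0.0441111 = 92.7204 s
Convert to SI: D = 0.1053 m, h = 0.00777 m, N = 46.7/60 = 0.778333 rev/s
Shear rate: γ̇ = πDN/h = π·0.1053·0.778333/0.00777 = 33.1377 s⁻¹
ΔT = η·γ̇²·t_res / (ρ·cp) = 3154 · (33.1377)² · 92.7204 / (1073 · 2373) = 126.12 K

value=126.1 K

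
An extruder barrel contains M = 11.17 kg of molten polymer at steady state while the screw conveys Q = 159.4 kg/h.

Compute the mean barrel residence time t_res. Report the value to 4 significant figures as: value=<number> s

value=252.3 s

Q_s = Q / 3600 = 159.4 / 3600 = 0.0442778 kg/s
t_res = M / Q_s = 11.17 ÷ 0.0442778 = 252.271 s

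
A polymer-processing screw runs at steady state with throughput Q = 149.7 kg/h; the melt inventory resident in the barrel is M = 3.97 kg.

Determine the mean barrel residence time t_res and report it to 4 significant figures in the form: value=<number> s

Convert throughput: Q = 149.7 kg/h = 149.7/3600 = 0.0415833 kg/s
t_res = M / Q_s = 3.97 ÷ 0.0415833 = 95.4709 s

value=95.47 s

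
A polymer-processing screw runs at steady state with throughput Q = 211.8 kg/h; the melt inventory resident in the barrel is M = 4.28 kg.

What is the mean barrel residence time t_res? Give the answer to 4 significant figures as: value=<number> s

Throughput in SI: Q_s = 211.8 kg/h ÷ 3600 s/h = 0.0588333 kg/s
Mean residence time: t_res = M/Q_s = 4.28 kg / 0.0588333 kg/s = 72.7479 s

value=72.75 s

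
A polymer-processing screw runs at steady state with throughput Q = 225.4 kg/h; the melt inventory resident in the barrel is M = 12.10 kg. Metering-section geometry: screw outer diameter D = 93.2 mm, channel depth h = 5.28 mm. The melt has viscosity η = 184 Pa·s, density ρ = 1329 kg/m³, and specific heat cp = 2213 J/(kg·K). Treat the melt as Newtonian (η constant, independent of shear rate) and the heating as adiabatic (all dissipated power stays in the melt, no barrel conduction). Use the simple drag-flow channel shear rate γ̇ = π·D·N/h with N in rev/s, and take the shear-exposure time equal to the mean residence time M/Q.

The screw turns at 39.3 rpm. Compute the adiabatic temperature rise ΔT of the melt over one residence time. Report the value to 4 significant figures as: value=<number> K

value=15.95 K

Convert throughput: Q = 225.4 kg/h = 225.4/3600 = 0.0626111 kg/s
t_res = M / Q_s = 12.10 / 0.0626111 = 193.256 s
Geometry in metres: D = 93.2 mm → 0.0932 m, h = 5.28 mm → 0.00528 m; screw speed N = 39.3 rpm = 0.655 rev/s
Shear rate: γ̇ = πDN/h = π·0.0932·0.655/0.00528 = 36.3223 s⁻¹
ΔT = η·γ̇²·t_res/(ρ·cp) = [184 × 36.3223² × 193.256] / [1329 × 2213] = 15.9511 K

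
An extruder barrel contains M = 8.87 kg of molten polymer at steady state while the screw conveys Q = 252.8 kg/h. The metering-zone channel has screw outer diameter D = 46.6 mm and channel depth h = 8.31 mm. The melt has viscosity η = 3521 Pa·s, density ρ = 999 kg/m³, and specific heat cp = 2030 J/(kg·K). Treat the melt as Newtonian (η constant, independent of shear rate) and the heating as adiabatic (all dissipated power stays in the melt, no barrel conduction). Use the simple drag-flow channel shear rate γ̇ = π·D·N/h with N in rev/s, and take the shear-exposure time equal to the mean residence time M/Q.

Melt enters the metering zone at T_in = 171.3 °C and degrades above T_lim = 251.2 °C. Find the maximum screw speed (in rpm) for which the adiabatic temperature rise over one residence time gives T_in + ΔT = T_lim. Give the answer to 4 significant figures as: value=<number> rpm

value=65.01 rpm

Q_s = Q / 3600 = 252.8 / 3600 = 0.0702222 kg/s
t_res = M / Q_s = 8.87 / 0.0702222 = 126.313 s
Convert to metres: D = 0.0466 m, h = 0.00831 m
ΔT_a = T_lim − T_in = 251.2 − 171.3 = 79.9 K
Invert ΔT = ηγ̇²t_res/(ρcp) for γ̇: γ̇_max² = ΔT_a ρ cp / (η t_res) = 79.9·999·2030 / (3521·126.313) = 364.329 s⁻²
Take the square root: γ̇_max = √(364.329) = 19.0874 s⁻¹
Solve γ̇ = πDN/h for N: N_max = γ̇_max·h/(π·D) = 19.0874 × 0.00831 / (π × 0.0466) = 1.08346 rev/s = 65.0074 rpm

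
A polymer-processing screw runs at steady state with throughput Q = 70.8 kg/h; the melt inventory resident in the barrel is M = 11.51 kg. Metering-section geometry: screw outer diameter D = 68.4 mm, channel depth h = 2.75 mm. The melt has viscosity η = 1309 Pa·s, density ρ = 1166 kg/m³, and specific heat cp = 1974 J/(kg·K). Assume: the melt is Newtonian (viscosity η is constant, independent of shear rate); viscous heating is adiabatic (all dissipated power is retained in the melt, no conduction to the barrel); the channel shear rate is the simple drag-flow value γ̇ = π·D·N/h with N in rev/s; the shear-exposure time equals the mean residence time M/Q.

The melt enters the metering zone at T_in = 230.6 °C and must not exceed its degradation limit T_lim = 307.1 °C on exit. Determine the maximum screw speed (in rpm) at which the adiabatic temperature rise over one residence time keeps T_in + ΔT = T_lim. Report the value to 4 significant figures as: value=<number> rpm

Throughput in SI: Q_s = 70.8 kg/h ÷ 3600 s/h = 0.0196667 kg/s
Mean residence time: t_res = M/Q_s = 11.51 kg / 0.0196667 kg/s = 585.254 s
D = 68.4 mm = 0.0684 m;  h = 2.75 mm = 0.00275 m
ΔT_a = T_lim − T_in = 307.1 °C − 230.6 °C = 76.5 K
γ̇_max² = ΔT_a·ρ·cp / (η·t_res) = [76.5 × 1166 × 1974] / [1309 × 585.254] = 229.839 s⁻²
Take the square root: γ̇_max = √(229.839) = 15.1604 s⁻¹
N_max = γ̇_max h / (πD) = 15.1604·0.00275/(π·0.0684) = 0.194016 rev/s → ×60 = 11.641 rpm

value=11.64 rpm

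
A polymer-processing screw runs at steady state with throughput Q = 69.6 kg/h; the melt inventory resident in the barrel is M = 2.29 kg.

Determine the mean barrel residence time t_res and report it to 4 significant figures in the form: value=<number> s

Q_s = Q / 3600 = 69.6 / 3600 = 0.0193333 kg/s
Mean residence time: t_res = M/Q_s = 2.29 kg / 0.0193333 kg/s = 118.448 s

value=118.4 s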